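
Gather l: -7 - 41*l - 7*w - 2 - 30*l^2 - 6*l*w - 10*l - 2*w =-30*l^2 + l*(-6*w - 51) - 9*w - 9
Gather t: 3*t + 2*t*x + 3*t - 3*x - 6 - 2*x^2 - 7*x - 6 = t*(2*x + 6) - 2*x^2 - 10*x - 12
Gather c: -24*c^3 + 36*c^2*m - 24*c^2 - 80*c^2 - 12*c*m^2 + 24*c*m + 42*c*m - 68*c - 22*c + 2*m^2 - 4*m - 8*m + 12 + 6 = -24*c^3 + c^2*(36*m - 104) + c*(-12*m^2 + 66*m - 90) + 2*m^2 - 12*m + 18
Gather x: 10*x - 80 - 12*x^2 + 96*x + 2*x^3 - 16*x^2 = 2*x^3 - 28*x^2 + 106*x - 80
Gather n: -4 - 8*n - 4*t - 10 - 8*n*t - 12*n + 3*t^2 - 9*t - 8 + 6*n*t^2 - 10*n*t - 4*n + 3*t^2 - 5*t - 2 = n*(6*t^2 - 18*t - 24) + 6*t^2 - 18*t - 24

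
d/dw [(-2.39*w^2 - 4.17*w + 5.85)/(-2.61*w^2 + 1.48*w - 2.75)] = (-14.4209*w^2 + 43.682*w + 2.8095)/(6.8121*w^4 - 7.7256*w^3 + 16.5454*w^2 - 8.14*w + 7.5625)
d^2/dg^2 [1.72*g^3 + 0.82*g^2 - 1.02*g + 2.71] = 10.32*g + 1.64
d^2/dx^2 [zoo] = 0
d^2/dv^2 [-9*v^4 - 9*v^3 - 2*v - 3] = 54*v*(-2*v - 1)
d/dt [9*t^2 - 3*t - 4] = 18*t - 3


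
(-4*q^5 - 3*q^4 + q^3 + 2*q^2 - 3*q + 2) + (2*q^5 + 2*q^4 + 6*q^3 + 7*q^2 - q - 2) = -2*q^5 - q^4 + 7*q^3 + 9*q^2 - 4*q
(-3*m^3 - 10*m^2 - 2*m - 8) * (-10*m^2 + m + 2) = 30*m^5 + 97*m^4 + 4*m^3 + 58*m^2 - 12*m - 16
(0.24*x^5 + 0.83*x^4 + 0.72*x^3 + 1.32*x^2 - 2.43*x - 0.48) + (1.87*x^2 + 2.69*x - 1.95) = 0.24*x^5 + 0.83*x^4 + 0.72*x^3 + 3.19*x^2 + 0.26*x - 2.43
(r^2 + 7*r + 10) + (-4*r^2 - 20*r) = -3*r^2 - 13*r + 10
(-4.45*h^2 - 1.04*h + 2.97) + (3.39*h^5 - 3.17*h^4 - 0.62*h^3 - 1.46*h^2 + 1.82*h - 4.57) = 3.39*h^5 - 3.17*h^4 - 0.62*h^3 - 5.91*h^2 + 0.78*h - 1.6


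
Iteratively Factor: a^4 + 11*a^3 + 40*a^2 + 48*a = (a)*(a^3 + 11*a^2 + 40*a + 48) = a*(a + 4)*(a^2 + 7*a + 12) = a*(a + 4)^2*(a + 3)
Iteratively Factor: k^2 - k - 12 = (k + 3)*(k - 4)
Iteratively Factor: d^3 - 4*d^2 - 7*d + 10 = (d - 5)*(d^2 + d - 2) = (d - 5)*(d + 2)*(d - 1)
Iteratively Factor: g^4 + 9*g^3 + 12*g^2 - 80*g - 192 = (g - 3)*(g^3 + 12*g^2 + 48*g + 64) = (g - 3)*(g + 4)*(g^2 + 8*g + 16) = (g - 3)*(g + 4)^2*(g + 4)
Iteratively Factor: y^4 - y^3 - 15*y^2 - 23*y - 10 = (y + 1)*(y^3 - 2*y^2 - 13*y - 10) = (y + 1)^2*(y^2 - 3*y - 10) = (y + 1)^2*(y + 2)*(y - 5)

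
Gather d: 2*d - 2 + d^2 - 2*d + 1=d^2 - 1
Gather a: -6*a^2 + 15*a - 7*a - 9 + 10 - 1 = -6*a^2 + 8*a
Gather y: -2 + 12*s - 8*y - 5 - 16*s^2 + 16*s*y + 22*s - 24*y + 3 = -16*s^2 + 34*s + y*(16*s - 32) - 4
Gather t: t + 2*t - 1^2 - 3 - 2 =3*t - 6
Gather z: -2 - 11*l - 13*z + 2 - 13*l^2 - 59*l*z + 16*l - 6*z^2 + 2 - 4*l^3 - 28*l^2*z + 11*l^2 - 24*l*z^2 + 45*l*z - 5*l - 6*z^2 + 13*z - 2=-4*l^3 - 2*l^2 + z^2*(-24*l - 12) + z*(-28*l^2 - 14*l)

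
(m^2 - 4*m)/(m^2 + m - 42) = m*(m - 4)/(m^2 + m - 42)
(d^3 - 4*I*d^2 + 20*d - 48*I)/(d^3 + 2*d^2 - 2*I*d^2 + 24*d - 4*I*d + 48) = (d - 2*I)/(d + 2)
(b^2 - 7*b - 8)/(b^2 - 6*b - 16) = (b + 1)/(b + 2)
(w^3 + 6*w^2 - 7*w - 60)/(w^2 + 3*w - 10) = (w^2 + w - 12)/(w - 2)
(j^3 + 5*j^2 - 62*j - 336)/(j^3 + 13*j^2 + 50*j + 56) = (j^2 - 2*j - 48)/(j^2 + 6*j + 8)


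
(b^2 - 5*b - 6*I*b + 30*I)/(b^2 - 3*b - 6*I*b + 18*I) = (b - 5)/(b - 3)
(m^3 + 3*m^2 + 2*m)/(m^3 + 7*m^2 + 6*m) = (m + 2)/(m + 6)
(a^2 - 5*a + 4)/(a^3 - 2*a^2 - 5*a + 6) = (a - 4)/(a^2 - a - 6)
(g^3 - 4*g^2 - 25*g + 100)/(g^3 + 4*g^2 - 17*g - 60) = (g - 5)/(g + 3)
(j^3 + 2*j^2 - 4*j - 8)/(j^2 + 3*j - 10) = (j^2 + 4*j + 4)/(j + 5)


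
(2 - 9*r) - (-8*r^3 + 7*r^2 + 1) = 8*r^3 - 7*r^2 - 9*r + 1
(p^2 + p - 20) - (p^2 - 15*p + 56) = 16*p - 76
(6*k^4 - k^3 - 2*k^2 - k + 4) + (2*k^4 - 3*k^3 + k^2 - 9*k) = 8*k^4 - 4*k^3 - k^2 - 10*k + 4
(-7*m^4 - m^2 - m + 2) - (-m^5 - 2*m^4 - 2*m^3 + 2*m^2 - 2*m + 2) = m^5 - 5*m^4 + 2*m^3 - 3*m^2 + m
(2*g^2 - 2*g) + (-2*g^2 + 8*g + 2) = 6*g + 2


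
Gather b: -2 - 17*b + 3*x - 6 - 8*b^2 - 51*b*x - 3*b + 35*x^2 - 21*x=-8*b^2 + b*(-51*x - 20) + 35*x^2 - 18*x - 8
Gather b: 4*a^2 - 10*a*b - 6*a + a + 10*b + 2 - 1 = 4*a^2 - 5*a + b*(10 - 10*a) + 1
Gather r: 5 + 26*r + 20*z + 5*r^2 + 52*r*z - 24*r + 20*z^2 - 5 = 5*r^2 + r*(52*z + 2) + 20*z^2 + 20*z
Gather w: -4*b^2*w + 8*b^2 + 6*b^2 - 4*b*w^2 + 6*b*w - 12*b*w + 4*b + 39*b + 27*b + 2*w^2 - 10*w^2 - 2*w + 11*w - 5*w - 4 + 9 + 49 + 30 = 14*b^2 + 70*b + w^2*(-4*b - 8) + w*(-4*b^2 - 6*b + 4) + 84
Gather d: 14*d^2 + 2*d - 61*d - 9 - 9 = 14*d^2 - 59*d - 18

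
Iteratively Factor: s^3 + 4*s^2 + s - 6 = (s + 3)*(s^2 + s - 2) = (s + 2)*(s + 3)*(s - 1)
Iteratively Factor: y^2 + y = (y)*(y + 1)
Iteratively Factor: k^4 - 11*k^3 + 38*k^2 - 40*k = (k - 4)*(k^3 - 7*k^2 + 10*k) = k*(k - 4)*(k^2 - 7*k + 10) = k*(k - 5)*(k - 4)*(k - 2)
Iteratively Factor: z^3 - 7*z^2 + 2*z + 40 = (z - 4)*(z^2 - 3*z - 10) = (z - 5)*(z - 4)*(z + 2)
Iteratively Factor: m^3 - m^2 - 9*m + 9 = (m + 3)*(m^2 - 4*m + 3) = (m - 1)*(m + 3)*(m - 3)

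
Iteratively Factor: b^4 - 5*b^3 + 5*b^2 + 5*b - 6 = (b - 1)*(b^3 - 4*b^2 + b + 6) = (b - 3)*(b - 1)*(b^2 - b - 2) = (b - 3)*(b - 2)*(b - 1)*(b + 1)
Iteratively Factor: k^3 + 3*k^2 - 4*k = (k + 4)*(k^2 - k) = k*(k + 4)*(k - 1)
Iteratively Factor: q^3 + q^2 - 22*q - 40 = (q - 5)*(q^2 + 6*q + 8) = (q - 5)*(q + 2)*(q + 4)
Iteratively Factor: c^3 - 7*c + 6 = (c - 1)*(c^2 + c - 6) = (c - 1)*(c + 3)*(c - 2)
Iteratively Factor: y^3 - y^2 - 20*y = (y + 4)*(y^2 - 5*y) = y*(y + 4)*(y - 5)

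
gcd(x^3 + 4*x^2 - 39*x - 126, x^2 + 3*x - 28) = x + 7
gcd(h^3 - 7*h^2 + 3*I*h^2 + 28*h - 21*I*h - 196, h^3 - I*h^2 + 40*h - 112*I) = h^2 + 3*I*h + 28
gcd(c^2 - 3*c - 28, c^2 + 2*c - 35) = 1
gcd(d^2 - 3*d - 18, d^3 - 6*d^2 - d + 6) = d - 6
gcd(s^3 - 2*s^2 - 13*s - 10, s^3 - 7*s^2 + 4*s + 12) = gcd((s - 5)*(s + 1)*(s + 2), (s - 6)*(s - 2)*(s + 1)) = s + 1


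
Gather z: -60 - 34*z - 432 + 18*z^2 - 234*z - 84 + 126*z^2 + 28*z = 144*z^2 - 240*z - 576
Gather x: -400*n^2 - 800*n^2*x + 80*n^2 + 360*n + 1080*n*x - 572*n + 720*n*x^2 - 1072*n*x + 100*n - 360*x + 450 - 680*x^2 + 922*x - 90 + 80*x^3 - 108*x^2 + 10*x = -320*n^2 - 112*n + 80*x^3 + x^2*(720*n - 788) + x*(-800*n^2 + 8*n + 572) + 360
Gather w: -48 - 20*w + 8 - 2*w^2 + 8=-2*w^2 - 20*w - 32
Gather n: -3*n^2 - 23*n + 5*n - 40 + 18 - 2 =-3*n^2 - 18*n - 24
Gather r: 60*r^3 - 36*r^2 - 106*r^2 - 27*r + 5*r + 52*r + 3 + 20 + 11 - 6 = 60*r^3 - 142*r^2 + 30*r + 28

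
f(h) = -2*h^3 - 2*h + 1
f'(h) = -6*h^2 - 2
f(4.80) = -229.78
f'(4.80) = -140.24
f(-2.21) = 27.01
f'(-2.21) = -31.30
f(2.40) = -31.45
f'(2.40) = -36.56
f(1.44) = -7.85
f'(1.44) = -14.44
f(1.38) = -7.02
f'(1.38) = -13.43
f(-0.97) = 4.77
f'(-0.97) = -7.65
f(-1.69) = 14.03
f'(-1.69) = -19.14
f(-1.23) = 7.18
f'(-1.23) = -11.08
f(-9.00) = 1477.00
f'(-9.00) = -488.00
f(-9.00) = 1477.00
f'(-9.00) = -488.00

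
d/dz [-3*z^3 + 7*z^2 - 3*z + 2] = -9*z^2 + 14*z - 3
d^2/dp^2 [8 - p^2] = -2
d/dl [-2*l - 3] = -2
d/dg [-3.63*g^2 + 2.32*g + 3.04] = 2.32 - 7.26*g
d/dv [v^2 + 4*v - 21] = 2*v + 4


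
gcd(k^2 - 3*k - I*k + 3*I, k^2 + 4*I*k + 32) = 1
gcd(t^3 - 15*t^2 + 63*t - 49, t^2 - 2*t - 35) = t - 7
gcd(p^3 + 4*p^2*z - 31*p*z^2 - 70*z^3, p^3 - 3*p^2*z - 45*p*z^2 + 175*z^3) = -p^2 - 2*p*z + 35*z^2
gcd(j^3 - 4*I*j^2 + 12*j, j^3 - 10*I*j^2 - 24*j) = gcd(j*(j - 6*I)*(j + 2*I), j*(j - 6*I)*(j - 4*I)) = j^2 - 6*I*j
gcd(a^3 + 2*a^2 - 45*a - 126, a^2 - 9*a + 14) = a - 7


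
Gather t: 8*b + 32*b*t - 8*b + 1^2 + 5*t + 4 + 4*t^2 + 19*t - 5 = 4*t^2 + t*(32*b + 24)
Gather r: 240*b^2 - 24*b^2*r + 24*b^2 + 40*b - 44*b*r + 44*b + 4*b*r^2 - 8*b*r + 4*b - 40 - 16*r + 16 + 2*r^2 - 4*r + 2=264*b^2 + 88*b + r^2*(4*b + 2) + r*(-24*b^2 - 52*b - 20) - 22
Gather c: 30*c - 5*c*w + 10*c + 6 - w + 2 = c*(40 - 5*w) - w + 8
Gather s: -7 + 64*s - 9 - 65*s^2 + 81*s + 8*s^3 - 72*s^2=8*s^3 - 137*s^2 + 145*s - 16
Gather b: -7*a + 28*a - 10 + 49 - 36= 21*a + 3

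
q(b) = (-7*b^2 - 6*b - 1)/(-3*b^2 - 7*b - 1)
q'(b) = (-14*b - 6)/(-3*b^2 - 7*b - 1) + (6*b + 7)*(-7*b^2 - 6*b - 1)/(-3*b^2 - 7*b - 1)^2 = (31*b^2 + 8*b - 1)/(9*b^4 + 42*b^3 + 55*b^2 + 14*b + 1)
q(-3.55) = 4.87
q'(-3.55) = 1.85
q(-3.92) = 4.33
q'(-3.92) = 1.15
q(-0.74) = -0.15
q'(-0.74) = 1.56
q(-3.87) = 4.39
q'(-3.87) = 1.22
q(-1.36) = -1.95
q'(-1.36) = 5.15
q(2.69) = 1.63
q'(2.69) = 0.14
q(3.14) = 1.69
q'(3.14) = 0.12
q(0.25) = 1.00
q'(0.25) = 0.34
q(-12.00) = 2.68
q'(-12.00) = 0.04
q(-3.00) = 6.57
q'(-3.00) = 5.18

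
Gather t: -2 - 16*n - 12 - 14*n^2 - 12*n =-14*n^2 - 28*n - 14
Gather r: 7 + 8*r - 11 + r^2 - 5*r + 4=r^2 + 3*r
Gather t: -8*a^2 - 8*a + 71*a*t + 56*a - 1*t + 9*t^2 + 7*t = -8*a^2 + 48*a + 9*t^2 + t*(71*a + 6)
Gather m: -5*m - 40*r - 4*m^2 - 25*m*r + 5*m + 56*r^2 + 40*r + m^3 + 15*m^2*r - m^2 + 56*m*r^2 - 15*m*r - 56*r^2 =m^3 + m^2*(15*r - 5) + m*(56*r^2 - 40*r)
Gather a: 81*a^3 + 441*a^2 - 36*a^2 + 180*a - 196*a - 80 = 81*a^3 + 405*a^2 - 16*a - 80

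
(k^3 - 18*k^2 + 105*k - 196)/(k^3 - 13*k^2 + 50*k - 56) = (k - 7)/(k - 2)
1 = 1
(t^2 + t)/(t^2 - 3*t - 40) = t*(t + 1)/(t^2 - 3*t - 40)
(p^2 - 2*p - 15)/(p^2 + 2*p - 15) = (p^2 - 2*p - 15)/(p^2 + 2*p - 15)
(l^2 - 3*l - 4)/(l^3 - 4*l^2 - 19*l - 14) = (l - 4)/(l^2 - 5*l - 14)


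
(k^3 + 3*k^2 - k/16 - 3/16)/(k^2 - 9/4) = (16*k^3 + 48*k^2 - k - 3)/(4*(4*k^2 - 9))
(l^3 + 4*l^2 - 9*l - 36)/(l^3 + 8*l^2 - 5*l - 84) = (l + 3)/(l + 7)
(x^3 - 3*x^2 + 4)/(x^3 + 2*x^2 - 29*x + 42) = (x^2 - x - 2)/(x^2 + 4*x - 21)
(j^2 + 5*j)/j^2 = (j + 5)/j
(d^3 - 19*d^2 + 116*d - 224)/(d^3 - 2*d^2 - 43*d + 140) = (d^2 - 15*d + 56)/(d^2 + 2*d - 35)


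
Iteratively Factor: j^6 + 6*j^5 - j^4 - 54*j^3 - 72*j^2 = (j + 2)*(j^5 + 4*j^4 - 9*j^3 - 36*j^2) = (j + 2)*(j + 3)*(j^4 + j^3 - 12*j^2) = (j - 3)*(j + 2)*(j + 3)*(j^3 + 4*j^2) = (j - 3)*(j + 2)*(j + 3)*(j + 4)*(j^2) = j*(j - 3)*(j + 2)*(j + 3)*(j + 4)*(j)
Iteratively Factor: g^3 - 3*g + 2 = (g - 1)*(g^2 + g - 2) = (g - 1)*(g + 2)*(g - 1)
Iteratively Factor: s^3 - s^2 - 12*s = (s)*(s^2 - s - 12) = s*(s + 3)*(s - 4)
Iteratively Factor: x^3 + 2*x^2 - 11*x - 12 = (x + 4)*(x^2 - 2*x - 3) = (x + 1)*(x + 4)*(x - 3)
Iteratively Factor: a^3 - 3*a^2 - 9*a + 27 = (a - 3)*(a^2 - 9) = (a - 3)^2*(a + 3)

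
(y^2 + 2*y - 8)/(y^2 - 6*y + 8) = (y + 4)/(y - 4)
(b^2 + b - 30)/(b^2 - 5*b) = (b + 6)/b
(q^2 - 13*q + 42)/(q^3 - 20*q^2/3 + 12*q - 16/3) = 3*(q^2 - 13*q + 42)/(3*q^3 - 20*q^2 + 36*q - 16)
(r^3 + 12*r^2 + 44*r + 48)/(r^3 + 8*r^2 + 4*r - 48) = (r + 2)/(r - 2)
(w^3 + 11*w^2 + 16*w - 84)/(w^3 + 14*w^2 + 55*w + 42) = (w - 2)/(w + 1)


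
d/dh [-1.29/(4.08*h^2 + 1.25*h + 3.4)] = (10.5264*h + 1.6125)/(4.08*h^2 + 1.25*h + 3.4)^2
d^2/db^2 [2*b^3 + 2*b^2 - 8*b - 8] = 12*b + 4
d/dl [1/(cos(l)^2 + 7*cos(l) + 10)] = (2*cos(l) + 7)*sin(l)/(cos(l)^2 + 7*cos(l) + 10)^2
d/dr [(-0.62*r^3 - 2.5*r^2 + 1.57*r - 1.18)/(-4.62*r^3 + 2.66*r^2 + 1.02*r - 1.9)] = (-13.1992*r^4 + 13.242*r^3 - 19.547*r^2 + 15.7776*r - 1.7794)/(21.3444*r^6 - 24.5784*r^5 - 2.3492*r^4 + 22.9824*r^3 - 9.0676*r^2 - 3.876*r + 3.61)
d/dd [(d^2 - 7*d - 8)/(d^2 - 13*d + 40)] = -6/(d^2 - 10*d + 25)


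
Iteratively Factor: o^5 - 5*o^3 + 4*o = (o)*(o^4 - 5*o^2 + 4) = o*(o - 1)*(o^3 + o^2 - 4*o - 4) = o*(o - 1)*(o + 1)*(o^2 - 4) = o*(o - 2)*(o - 1)*(o + 1)*(o + 2)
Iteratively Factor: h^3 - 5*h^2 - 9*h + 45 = (h + 3)*(h^2 - 8*h + 15) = (h - 3)*(h + 3)*(h - 5)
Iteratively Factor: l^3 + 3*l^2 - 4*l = (l)*(l^2 + 3*l - 4) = l*(l - 1)*(l + 4)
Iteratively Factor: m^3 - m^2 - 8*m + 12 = (m - 2)*(m^2 + m - 6) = (m - 2)^2*(m + 3)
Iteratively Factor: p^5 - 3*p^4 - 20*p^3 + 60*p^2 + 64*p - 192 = (p - 3)*(p^4 - 20*p^2 + 64) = (p - 3)*(p - 2)*(p^3 + 2*p^2 - 16*p - 32) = (p - 3)*(p - 2)*(p + 2)*(p^2 - 16) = (p - 3)*(p - 2)*(p + 2)*(p + 4)*(p - 4)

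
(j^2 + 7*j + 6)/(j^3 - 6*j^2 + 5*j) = (j^2 + 7*j + 6)/(j*(j^2 - 6*j + 5))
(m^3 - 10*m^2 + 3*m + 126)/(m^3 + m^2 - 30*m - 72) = (m - 7)/(m + 4)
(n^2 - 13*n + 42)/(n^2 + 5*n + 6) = (n^2 - 13*n + 42)/(n^2 + 5*n + 6)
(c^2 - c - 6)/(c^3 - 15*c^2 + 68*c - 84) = (c^2 - c - 6)/(c^3 - 15*c^2 + 68*c - 84)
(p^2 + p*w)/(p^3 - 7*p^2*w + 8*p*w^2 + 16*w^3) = p/(p^2 - 8*p*w + 16*w^2)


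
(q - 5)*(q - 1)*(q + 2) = q^3 - 4*q^2 - 7*q + 10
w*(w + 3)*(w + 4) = w^3 + 7*w^2 + 12*w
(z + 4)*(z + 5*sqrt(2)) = z^2 + 4*z + 5*sqrt(2)*z + 20*sqrt(2)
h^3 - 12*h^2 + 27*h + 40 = (h - 8)*(h - 5)*(h + 1)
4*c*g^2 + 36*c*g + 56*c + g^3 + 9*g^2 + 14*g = (4*c + g)*(g + 2)*(g + 7)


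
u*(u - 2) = u^2 - 2*u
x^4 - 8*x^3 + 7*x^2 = x^2*(x - 7)*(x - 1)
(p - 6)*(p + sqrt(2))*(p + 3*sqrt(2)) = p^3 - 6*p^2 + 4*sqrt(2)*p^2 - 24*sqrt(2)*p + 6*p - 36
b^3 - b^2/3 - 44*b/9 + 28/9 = (b - 2)*(b - 2/3)*(b + 7/3)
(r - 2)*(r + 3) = r^2 + r - 6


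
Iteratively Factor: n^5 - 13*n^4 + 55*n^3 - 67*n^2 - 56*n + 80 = (n - 1)*(n^4 - 12*n^3 + 43*n^2 - 24*n - 80) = (n - 5)*(n - 1)*(n^3 - 7*n^2 + 8*n + 16) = (n - 5)*(n - 4)*(n - 1)*(n^2 - 3*n - 4) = (n - 5)*(n - 4)*(n - 1)*(n + 1)*(n - 4)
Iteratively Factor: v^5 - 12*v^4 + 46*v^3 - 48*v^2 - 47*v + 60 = (v - 5)*(v^4 - 7*v^3 + 11*v^2 + 7*v - 12) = (v - 5)*(v - 1)*(v^3 - 6*v^2 + 5*v + 12) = (v - 5)*(v - 3)*(v - 1)*(v^2 - 3*v - 4) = (v - 5)*(v - 4)*(v - 3)*(v - 1)*(v + 1)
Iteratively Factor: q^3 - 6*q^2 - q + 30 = (q - 5)*(q^2 - q - 6) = (q - 5)*(q + 2)*(q - 3)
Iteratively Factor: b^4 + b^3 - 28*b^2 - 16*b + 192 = (b + 4)*(b^3 - 3*b^2 - 16*b + 48) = (b - 4)*(b + 4)*(b^2 + b - 12) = (b - 4)*(b + 4)^2*(b - 3)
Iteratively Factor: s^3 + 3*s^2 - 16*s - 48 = (s + 3)*(s^2 - 16) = (s - 4)*(s + 3)*(s + 4)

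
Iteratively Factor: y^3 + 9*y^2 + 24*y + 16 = (y + 4)*(y^2 + 5*y + 4) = (y + 1)*(y + 4)*(y + 4)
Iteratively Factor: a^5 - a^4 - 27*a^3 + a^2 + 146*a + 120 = (a - 5)*(a^4 + 4*a^3 - 7*a^2 - 34*a - 24) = (a - 5)*(a + 4)*(a^3 - 7*a - 6) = (a - 5)*(a + 1)*(a + 4)*(a^2 - a - 6) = (a - 5)*(a + 1)*(a + 2)*(a + 4)*(a - 3)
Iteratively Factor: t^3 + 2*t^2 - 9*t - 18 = (t + 3)*(t^2 - t - 6) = (t - 3)*(t + 3)*(t + 2)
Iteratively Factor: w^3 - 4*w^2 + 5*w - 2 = (w - 1)*(w^2 - 3*w + 2) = (w - 1)^2*(w - 2)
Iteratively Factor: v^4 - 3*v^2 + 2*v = (v - 1)*(v^3 + v^2 - 2*v) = (v - 1)^2*(v^2 + 2*v) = (v - 1)^2*(v + 2)*(v)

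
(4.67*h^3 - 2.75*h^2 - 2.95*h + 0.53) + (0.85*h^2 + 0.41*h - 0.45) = 4.67*h^3 - 1.9*h^2 - 2.54*h + 0.08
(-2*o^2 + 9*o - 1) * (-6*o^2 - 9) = 12*o^4 - 54*o^3 + 24*o^2 - 81*o + 9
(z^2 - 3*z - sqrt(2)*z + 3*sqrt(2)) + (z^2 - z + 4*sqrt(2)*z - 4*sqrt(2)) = 2*z^2 - 4*z + 3*sqrt(2)*z - sqrt(2)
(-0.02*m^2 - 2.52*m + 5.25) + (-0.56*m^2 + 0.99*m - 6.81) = -0.58*m^2 - 1.53*m - 1.56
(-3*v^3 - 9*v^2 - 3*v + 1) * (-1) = 3*v^3 + 9*v^2 + 3*v - 1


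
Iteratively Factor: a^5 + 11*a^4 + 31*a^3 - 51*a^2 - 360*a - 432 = (a + 3)*(a^4 + 8*a^3 + 7*a^2 - 72*a - 144) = (a + 3)^2*(a^3 + 5*a^2 - 8*a - 48) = (a - 3)*(a + 3)^2*(a^2 + 8*a + 16) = (a - 3)*(a + 3)^2*(a + 4)*(a + 4)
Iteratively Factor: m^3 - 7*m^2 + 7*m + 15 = (m - 5)*(m^2 - 2*m - 3) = (m - 5)*(m - 3)*(m + 1)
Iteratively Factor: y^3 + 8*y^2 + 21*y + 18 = (y + 3)*(y^2 + 5*y + 6) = (y + 2)*(y + 3)*(y + 3)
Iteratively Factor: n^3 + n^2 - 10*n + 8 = (n - 2)*(n^2 + 3*n - 4) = (n - 2)*(n - 1)*(n + 4)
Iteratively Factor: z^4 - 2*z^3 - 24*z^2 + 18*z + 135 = (z - 5)*(z^3 + 3*z^2 - 9*z - 27) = (z - 5)*(z + 3)*(z^2 - 9) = (z - 5)*(z - 3)*(z + 3)*(z + 3)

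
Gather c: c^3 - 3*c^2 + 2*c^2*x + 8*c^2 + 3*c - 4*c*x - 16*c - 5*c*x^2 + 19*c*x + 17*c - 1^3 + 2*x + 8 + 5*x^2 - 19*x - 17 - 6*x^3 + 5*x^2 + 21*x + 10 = c^3 + c^2*(2*x + 5) + c*(-5*x^2 + 15*x + 4) - 6*x^3 + 10*x^2 + 4*x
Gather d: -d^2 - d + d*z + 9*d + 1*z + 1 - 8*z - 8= -d^2 + d*(z + 8) - 7*z - 7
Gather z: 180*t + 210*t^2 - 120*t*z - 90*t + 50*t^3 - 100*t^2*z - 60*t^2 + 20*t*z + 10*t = 50*t^3 + 150*t^2 + 100*t + z*(-100*t^2 - 100*t)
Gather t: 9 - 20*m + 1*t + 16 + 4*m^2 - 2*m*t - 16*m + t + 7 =4*m^2 - 36*m + t*(2 - 2*m) + 32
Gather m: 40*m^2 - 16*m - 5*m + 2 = 40*m^2 - 21*m + 2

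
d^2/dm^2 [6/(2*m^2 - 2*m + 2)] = 6*(-m^2 + m + (2*m - 1)^2 - 1)/(m^2 - m + 1)^3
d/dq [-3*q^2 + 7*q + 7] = 7 - 6*q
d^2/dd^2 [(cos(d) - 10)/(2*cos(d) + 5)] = 25*(-5*cos(d) + cos(2*d) - 3)/(2*cos(d) + 5)^3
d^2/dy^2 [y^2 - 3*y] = 2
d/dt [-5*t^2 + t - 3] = 1 - 10*t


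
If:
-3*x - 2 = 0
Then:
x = -2/3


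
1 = 1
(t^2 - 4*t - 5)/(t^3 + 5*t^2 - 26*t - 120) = (t + 1)/(t^2 + 10*t + 24)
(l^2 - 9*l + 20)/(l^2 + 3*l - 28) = (l - 5)/(l + 7)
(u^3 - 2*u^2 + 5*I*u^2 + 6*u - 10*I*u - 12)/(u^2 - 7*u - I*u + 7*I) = (u^2 + u*(-2 + 6*I) - 12*I)/(u - 7)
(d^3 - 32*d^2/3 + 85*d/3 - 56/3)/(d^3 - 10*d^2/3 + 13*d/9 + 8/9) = 3*(d - 7)/(3*d + 1)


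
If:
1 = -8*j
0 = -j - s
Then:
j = -1/8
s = 1/8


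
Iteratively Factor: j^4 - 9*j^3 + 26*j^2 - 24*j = (j - 4)*(j^3 - 5*j^2 + 6*j) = j*(j - 4)*(j^2 - 5*j + 6) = j*(j - 4)*(j - 2)*(j - 3)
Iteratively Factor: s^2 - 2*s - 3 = (s - 3)*(s + 1)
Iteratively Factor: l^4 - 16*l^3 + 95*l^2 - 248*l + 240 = (l - 3)*(l^3 - 13*l^2 + 56*l - 80) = (l - 4)*(l - 3)*(l^2 - 9*l + 20) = (l - 5)*(l - 4)*(l - 3)*(l - 4)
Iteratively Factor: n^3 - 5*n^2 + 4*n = (n - 1)*(n^2 - 4*n) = n*(n - 1)*(n - 4)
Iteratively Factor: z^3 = (z)*(z^2) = z^2*(z)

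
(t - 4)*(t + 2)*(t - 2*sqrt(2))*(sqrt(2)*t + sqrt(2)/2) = sqrt(2)*t^4 - 4*t^3 - 3*sqrt(2)*t^3/2 - 9*sqrt(2)*t^2 + 6*t^2 - 4*sqrt(2)*t + 36*t + 16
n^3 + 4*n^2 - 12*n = n*(n - 2)*(n + 6)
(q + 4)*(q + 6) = q^2 + 10*q + 24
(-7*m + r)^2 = 49*m^2 - 14*m*r + r^2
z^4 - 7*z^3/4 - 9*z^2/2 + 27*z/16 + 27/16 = (z - 3)*(z - 3/4)*(z + 1/2)*(z + 3/2)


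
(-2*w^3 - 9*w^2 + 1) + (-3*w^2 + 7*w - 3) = -2*w^3 - 12*w^2 + 7*w - 2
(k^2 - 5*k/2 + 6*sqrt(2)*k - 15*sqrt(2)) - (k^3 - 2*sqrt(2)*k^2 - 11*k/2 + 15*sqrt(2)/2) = -k^3 + k^2 + 2*sqrt(2)*k^2 + 3*k + 6*sqrt(2)*k - 45*sqrt(2)/2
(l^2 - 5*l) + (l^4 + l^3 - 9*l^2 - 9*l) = l^4 + l^3 - 8*l^2 - 14*l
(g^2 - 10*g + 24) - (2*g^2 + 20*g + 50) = -g^2 - 30*g - 26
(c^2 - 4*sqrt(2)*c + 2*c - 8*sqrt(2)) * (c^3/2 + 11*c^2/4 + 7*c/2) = c^5/2 - 2*sqrt(2)*c^4 + 15*c^4/4 - 15*sqrt(2)*c^3 + 9*c^3 - 36*sqrt(2)*c^2 + 7*c^2 - 28*sqrt(2)*c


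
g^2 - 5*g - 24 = (g - 8)*(g + 3)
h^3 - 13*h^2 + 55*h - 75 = (h - 5)^2*(h - 3)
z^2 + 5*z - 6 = (z - 1)*(z + 6)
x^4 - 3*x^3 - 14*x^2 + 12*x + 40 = (x - 5)*(x - 2)*(x + 2)^2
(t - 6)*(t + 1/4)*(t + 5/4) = t^3 - 9*t^2/2 - 139*t/16 - 15/8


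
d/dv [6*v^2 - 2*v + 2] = 12*v - 2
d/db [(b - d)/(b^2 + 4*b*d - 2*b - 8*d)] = (b^2 + 4*b*d - 2*b - 8*d - 2*(b - d)*(b + 2*d - 1))/(b^2 + 4*b*d - 2*b - 8*d)^2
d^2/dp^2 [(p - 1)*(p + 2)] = 2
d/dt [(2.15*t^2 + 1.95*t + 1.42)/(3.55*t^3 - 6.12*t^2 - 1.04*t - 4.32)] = (-7.6325*t^4 - 13.845*t^3 - 5.425*t^2 - 1.1952*t - 6.9472)/(12.6025*t^6 - 43.452*t^5 + 30.0704*t^4 - 17.9424*t^3 + 53.9584*t^2 + 8.9856*t + 18.6624)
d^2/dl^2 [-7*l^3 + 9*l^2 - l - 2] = 18 - 42*l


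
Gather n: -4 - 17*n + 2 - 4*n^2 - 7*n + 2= -4*n^2 - 24*n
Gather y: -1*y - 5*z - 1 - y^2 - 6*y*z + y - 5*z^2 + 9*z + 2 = -y^2 - 6*y*z - 5*z^2 + 4*z + 1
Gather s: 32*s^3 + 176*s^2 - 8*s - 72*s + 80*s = 32*s^3 + 176*s^2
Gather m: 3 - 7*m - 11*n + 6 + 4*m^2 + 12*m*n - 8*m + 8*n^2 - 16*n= 4*m^2 + m*(12*n - 15) + 8*n^2 - 27*n + 9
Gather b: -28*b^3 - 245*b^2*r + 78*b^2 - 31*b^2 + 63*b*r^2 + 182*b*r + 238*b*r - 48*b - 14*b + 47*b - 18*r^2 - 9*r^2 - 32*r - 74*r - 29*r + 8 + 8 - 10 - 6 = -28*b^3 + b^2*(47 - 245*r) + b*(63*r^2 + 420*r - 15) - 27*r^2 - 135*r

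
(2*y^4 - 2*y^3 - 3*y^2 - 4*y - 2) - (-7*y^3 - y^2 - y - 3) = 2*y^4 + 5*y^3 - 2*y^2 - 3*y + 1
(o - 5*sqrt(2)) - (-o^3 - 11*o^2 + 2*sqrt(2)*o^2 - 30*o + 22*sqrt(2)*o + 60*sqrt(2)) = o^3 - 2*sqrt(2)*o^2 + 11*o^2 - 22*sqrt(2)*o + 31*o - 65*sqrt(2)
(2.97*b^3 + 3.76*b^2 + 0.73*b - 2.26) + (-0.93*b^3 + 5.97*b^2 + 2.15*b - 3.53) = 2.04*b^3 + 9.73*b^2 + 2.88*b - 5.79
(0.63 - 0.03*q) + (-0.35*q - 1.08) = -0.38*q - 0.45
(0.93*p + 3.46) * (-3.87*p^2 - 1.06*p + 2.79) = -3.5991*p^3 - 14.376*p^2 - 1.0729*p + 9.6534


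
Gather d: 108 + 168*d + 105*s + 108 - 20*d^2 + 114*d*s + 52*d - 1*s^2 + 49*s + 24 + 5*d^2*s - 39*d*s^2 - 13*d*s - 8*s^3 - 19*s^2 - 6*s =d^2*(5*s - 20) + d*(-39*s^2 + 101*s + 220) - 8*s^3 - 20*s^2 + 148*s + 240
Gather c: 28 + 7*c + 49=7*c + 77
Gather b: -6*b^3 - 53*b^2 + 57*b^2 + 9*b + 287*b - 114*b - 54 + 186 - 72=-6*b^3 + 4*b^2 + 182*b + 60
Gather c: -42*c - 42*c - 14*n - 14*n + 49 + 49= -84*c - 28*n + 98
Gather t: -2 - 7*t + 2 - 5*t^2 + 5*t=-5*t^2 - 2*t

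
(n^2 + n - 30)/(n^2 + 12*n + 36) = (n - 5)/(n + 6)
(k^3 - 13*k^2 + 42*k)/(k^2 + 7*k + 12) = k*(k^2 - 13*k + 42)/(k^2 + 7*k + 12)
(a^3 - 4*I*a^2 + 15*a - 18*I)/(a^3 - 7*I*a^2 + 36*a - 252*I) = (a^2 + 2*I*a + 3)/(a^2 - I*a + 42)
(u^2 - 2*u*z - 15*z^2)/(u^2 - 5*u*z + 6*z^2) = (u^2 - 2*u*z - 15*z^2)/(u^2 - 5*u*z + 6*z^2)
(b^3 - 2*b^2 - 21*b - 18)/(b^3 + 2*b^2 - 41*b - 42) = (b + 3)/(b + 7)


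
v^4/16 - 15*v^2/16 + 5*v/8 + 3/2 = (v/4 + 1/4)*(v/4 + 1)*(v - 3)*(v - 2)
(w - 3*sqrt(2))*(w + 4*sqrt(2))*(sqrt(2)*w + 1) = sqrt(2)*w^3 + 3*w^2 - 23*sqrt(2)*w - 24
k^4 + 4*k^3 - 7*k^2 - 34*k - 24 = (k - 3)*(k + 1)*(k + 2)*(k + 4)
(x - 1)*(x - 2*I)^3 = x^4 - x^3 - 6*I*x^3 - 12*x^2 + 6*I*x^2 + 12*x + 8*I*x - 8*I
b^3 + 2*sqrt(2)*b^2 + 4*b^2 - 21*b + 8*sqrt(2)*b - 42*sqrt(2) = (b - 3)*(b + 7)*(b + 2*sqrt(2))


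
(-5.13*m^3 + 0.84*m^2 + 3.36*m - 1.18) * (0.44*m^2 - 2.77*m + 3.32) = -2.2572*m^5 + 14.5797*m^4 - 17.88*m^3 - 7.0376*m^2 + 14.4238*m - 3.9176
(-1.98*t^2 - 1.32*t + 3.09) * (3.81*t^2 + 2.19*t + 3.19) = -7.5438*t^4 - 9.3654*t^3 + 2.5659*t^2 + 2.5563*t + 9.8571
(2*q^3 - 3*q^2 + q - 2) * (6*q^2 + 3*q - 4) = 12*q^5 - 12*q^4 - 11*q^3 + 3*q^2 - 10*q + 8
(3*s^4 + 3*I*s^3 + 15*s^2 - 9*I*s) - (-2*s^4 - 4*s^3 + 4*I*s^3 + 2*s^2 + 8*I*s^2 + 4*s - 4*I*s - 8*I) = 5*s^4 + 4*s^3 - I*s^3 + 13*s^2 - 8*I*s^2 - 4*s - 5*I*s + 8*I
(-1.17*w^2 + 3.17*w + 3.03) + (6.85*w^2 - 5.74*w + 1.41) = 5.68*w^2 - 2.57*w + 4.44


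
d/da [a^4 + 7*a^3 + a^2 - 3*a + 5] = 4*a^3 + 21*a^2 + 2*a - 3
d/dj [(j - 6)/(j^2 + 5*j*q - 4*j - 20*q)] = (j^2 + 5*j*q - 4*j - 20*q - (j - 6)*(2*j + 5*q - 4))/(j^2 + 5*j*q - 4*j - 20*q)^2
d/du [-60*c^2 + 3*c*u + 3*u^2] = 3*c + 6*u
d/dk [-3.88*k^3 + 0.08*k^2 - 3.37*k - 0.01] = -11.64*k^2 + 0.16*k - 3.37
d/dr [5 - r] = -1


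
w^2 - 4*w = w*(w - 4)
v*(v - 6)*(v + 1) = v^3 - 5*v^2 - 6*v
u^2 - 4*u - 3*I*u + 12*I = (u - 4)*(u - 3*I)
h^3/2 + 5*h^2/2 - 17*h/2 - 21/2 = (h/2 + 1/2)*(h - 3)*(h + 7)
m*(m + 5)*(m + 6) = m^3 + 11*m^2 + 30*m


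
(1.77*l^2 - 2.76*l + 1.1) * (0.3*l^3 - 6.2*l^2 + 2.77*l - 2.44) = 0.531*l^5 - 11.802*l^4 + 22.3449*l^3 - 18.784*l^2 + 9.7814*l - 2.684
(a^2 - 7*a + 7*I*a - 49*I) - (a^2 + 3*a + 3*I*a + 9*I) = -10*a + 4*I*a - 58*I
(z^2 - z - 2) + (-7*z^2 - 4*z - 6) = -6*z^2 - 5*z - 8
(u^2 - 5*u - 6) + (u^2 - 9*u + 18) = 2*u^2 - 14*u + 12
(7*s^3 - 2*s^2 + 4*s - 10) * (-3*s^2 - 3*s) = -21*s^5 - 15*s^4 - 6*s^3 + 18*s^2 + 30*s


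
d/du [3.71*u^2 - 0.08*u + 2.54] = 7.42*u - 0.08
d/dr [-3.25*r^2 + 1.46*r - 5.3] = 1.46 - 6.5*r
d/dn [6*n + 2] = 6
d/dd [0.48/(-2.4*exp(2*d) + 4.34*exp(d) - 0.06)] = (2.304*exp(d) - 2.0832)*exp(d)/(2.4*exp(2*d) - 4.34*exp(d) + 0.06)^2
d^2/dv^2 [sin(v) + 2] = -sin(v)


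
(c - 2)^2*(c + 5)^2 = c^4 + 6*c^3 - 11*c^2 - 60*c + 100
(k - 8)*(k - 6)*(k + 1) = k^3 - 13*k^2 + 34*k + 48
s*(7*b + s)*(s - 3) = 7*b*s^2 - 21*b*s + s^3 - 3*s^2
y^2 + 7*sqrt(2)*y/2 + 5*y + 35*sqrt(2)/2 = (y + 5)*(y + 7*sqrt(2)/2)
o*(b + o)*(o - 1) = b*o^2 - b*o + o^3 - o^2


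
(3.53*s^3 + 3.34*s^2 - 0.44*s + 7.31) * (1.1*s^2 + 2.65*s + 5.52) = 3.883*s^5 + 13.0285*s^4 + 27.8526*s^3 + 25.3118*s^2 + 16.9427*s + 40.3512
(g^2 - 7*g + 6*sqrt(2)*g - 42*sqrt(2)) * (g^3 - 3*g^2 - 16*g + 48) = g^5 - 10*g^4 + 6*sqrt(2)*g^4 - 60*sqrt(2)*g^3 + 5*g^3 + 30*sqrt(2)*g^2 + 160*g^2 - 336*g + 960*sqrt(2)*g - 2016*sqrt(2)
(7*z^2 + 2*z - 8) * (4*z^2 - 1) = 28*z^4 + 8*z^3 - 39*z^2 - 2*z + 8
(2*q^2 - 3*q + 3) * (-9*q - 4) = -18*q^3 + 19*q^2 - 15*q - 12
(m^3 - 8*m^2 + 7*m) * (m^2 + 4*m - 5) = m^5 - 4*m^4 - 30*m^3 + 68*m^2 - 35*m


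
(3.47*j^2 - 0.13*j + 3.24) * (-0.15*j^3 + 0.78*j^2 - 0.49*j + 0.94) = -0.5205*j^5 + 2.7261*j^4 - 2.2877*j^3 + 5.8527*j^2 - 1.7098*j + 3.0456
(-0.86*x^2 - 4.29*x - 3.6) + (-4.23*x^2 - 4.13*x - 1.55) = -5.09*x^2 - 8.42*x - 5.15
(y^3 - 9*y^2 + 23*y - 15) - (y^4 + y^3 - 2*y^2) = -y^4 - 7*y^2 + 23*y - 15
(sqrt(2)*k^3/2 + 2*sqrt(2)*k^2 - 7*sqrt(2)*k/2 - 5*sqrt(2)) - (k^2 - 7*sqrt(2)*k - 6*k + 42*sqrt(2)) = sqrt(2)*k^3/2 - k^2 + 2*sqrt(2)*k^2 + 7*sqrt(2)*k/2 + 6*k - 47*sqrt(2)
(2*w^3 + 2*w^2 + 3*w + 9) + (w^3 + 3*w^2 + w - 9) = 3*w^3 + 5*w^2 + 4*w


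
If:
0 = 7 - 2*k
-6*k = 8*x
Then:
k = 7/2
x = -21/8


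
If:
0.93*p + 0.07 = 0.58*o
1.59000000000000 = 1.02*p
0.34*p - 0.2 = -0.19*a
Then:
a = -1.74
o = 2.62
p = 1.56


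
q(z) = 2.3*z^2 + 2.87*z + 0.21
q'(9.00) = 44.27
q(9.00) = 212.34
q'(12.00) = 58.07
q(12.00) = 365.85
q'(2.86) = 16.03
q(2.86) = 27.23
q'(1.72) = 10.78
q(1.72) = 11.95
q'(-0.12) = 2.32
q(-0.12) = -0.10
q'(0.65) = 5.86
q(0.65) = 3.05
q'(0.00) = 2.87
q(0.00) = 0.21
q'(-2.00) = -6.33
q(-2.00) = 3.67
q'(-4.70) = -18.75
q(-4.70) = 37.53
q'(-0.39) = 1.08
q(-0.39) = -0.56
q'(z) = 4.6*z + 2.87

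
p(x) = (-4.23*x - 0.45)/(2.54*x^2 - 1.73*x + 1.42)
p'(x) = (1.73 - 5.08*x)*(-4.23*x - 0.45)/(2.54*x^2 - 1.73*x + 1.42)^2 - 4.23/(2.54*x^2 - 1.73*x + 1.42)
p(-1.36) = 0.63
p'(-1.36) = 0.14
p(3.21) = -0.64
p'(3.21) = 0.23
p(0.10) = -0.69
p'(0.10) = -3.98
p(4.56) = -0.43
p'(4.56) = 0.11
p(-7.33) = 0.20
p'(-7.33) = 0.02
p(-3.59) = 0.37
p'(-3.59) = 0.08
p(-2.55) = 0.46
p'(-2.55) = 0.11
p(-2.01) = 0.53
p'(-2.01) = 0.14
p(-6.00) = 0.24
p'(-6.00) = 0.03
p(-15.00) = 0.11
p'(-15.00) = 0.01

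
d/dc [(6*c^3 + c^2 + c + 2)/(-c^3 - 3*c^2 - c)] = (-17*c^4 - 10*c^3 + 8*c^2 + 12*c + 2)/(c^2*(c^4 + 6*c^3 + 11*c^2 + 6*c + 1))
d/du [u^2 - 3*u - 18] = 2*u - 3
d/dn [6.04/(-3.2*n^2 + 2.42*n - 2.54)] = (38.656*n - 14.6168)/(3.2*n^2 - 2.42*n + 2.54)^2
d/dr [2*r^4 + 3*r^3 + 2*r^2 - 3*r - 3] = 8*r^3 + 9*r^2 + 4*r - 3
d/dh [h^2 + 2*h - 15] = 2*h + 2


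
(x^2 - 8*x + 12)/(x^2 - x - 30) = (x - 2)/(x + 5)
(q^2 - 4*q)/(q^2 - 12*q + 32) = q/(q - 8)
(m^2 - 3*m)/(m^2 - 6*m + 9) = m/(m - 3)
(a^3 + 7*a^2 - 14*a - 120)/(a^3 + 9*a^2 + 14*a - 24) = (a^2 + a - 20)/(a^2 + 3*a - 4)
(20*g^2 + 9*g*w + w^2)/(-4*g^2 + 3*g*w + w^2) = (5*g + w)/(-g + w)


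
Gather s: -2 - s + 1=-s - 1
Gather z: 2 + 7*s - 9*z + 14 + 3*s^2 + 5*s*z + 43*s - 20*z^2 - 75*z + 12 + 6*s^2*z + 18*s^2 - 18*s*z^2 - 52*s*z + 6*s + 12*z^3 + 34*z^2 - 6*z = 21*s^2 + 56*s + 12*z^3 + z^2*(14 - 18*s) + z*(6*s^2 - 47*s - 90) + 28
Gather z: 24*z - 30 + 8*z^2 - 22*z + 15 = 8*z^2 + 2*z - 15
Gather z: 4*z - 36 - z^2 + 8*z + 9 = -z^2 + 12*z - 27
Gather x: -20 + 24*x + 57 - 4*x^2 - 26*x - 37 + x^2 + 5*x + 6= -3*x^2 + 3*x + 6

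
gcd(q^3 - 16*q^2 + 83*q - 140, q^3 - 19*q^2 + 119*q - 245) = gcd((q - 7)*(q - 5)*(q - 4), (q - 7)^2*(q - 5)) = q^2 - 12*q + 35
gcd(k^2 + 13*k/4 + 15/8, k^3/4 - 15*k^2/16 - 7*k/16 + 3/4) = 1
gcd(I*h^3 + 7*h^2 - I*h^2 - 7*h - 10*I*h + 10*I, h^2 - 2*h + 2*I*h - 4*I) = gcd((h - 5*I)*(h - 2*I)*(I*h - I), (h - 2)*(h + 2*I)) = 1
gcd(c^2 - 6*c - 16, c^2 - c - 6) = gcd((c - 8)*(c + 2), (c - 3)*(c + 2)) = c + 2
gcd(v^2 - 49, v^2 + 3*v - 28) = v + 7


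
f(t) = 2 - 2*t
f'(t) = -2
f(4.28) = -6.56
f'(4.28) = -2.00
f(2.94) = -3.88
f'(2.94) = -2.00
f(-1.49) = 4.98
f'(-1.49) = -2.00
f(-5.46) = 12.92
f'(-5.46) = -2.00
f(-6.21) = 14.42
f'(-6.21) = -2.00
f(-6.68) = 15.36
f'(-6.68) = -2.00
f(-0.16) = 2.32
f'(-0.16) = -2.00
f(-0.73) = 3.46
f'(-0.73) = -2.00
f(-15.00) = 32.00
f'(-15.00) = -2.00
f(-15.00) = 32.00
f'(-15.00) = -2.00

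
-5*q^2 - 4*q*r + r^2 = (-5*q + r)*(q + r)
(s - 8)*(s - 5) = s^2 - 13*s + 40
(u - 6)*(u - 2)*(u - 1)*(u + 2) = u^4 - 7*u^3 + 2*u^2 + 28*u - 24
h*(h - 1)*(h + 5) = h^3 + 4*h^2 - 5*h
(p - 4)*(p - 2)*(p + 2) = p^3 - 4*p^2 - 4*p + 16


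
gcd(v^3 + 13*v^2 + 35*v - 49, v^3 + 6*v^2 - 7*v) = v^2 + 6*v - 7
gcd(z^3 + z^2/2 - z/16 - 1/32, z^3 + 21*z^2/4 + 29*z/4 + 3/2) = z + 1/4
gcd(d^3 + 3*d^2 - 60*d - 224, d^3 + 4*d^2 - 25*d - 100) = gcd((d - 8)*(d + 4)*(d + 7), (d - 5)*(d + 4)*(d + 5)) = d + 4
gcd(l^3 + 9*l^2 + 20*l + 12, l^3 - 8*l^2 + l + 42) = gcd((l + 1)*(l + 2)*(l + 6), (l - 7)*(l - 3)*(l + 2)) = l + 2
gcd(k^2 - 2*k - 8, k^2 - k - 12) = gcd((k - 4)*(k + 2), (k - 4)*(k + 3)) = k - 4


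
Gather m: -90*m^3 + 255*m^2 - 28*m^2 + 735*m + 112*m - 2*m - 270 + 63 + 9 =-90*m^3 + 227*m^2 + 845*m - 198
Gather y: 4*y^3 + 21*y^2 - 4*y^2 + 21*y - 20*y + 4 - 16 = 4*y^3 + 17*y^2 + y - 12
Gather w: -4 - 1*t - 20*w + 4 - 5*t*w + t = w*(-5*t - 20)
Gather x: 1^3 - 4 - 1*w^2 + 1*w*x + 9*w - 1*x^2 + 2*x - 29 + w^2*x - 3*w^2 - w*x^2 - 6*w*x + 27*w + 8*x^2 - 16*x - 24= -4*w^2 + 36*w + x^2*(7 - w) + x*(w^2 - 5*w - 14) - 56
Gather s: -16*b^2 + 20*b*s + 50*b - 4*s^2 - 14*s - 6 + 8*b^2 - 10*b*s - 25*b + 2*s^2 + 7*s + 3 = -8*b^2 + 25*b - 2*s^2 + s*(10*b - 7) - 3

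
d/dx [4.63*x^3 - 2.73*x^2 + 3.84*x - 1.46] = 13.89*x^2 - 5.46*x + 3.84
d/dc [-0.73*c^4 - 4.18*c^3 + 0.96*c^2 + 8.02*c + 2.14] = -2.92*c^3 - 12.54*c^2 + 1.92*c + 8.02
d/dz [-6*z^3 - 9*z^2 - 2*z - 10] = -18*z^2 - 18*z - 2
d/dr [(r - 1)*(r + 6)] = 2*r + 5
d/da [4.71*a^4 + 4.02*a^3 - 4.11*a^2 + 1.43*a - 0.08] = 18.84*a^3 + 12.06*a^2 - 8.22*a + 1.43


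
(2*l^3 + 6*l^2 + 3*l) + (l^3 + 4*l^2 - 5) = 3*l^3 + 10*l^2 + 3*l - 5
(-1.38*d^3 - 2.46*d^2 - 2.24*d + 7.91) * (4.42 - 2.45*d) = 3.381*d^4 - 0.0725999999999996*d^3 - 5.3852*d^2 - 29.2803*d + 34.9622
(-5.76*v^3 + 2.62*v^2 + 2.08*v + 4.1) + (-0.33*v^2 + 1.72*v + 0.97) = -5.76*v^3 + 2.29*v^2 + 3.8*v + 5.07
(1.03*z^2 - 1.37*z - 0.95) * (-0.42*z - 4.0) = -0.4326*z^3 - 3.5446*z^2 + 5.879*z + 3.8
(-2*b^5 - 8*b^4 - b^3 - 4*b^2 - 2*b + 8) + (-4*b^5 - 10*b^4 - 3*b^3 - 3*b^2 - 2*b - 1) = -6*b^5 - 18*b^4 - 4*b^3 - 7*b^2 - 4*b + 7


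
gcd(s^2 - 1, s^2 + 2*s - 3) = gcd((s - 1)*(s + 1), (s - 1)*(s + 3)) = s - 1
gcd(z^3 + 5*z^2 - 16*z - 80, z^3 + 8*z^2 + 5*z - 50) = z + 5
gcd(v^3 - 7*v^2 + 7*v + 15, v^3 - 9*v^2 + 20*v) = v - 5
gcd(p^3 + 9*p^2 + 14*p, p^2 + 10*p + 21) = p + 7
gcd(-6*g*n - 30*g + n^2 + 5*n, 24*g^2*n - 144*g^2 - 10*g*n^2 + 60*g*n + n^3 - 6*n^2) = 6*g - n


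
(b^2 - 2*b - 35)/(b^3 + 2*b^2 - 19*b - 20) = (b - 7)/(b^2 - 3*b - 4)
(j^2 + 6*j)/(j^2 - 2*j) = (j + 6)/(j - 2)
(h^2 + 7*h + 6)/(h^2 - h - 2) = (h + 6)/(h - 2)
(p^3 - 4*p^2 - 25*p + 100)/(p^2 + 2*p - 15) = (p^2 - 9*p + 20)/(p - 3)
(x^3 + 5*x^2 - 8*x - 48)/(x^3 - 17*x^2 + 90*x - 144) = (x^2 + 8*x + 16)/(x^2 - 14*x + 48)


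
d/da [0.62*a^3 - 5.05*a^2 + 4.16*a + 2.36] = 1.86*a^2 - 10.1*a + 4.16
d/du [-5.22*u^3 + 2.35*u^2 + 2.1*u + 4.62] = -15.66*u^2 + 4.7*u + 2.1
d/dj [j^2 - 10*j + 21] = 2*j - 10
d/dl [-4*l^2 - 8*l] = -8*l - 8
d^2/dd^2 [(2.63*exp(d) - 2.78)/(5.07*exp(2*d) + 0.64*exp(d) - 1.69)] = (67.603887*exp(4*d) - 294.372312*exp(3*d) + 108.146142*exp(2*d) - 93.573576*exp(d) + 4.504695)*exp(d)/(130.323843*exp(6*d) + 49.353408*exp(5*d) - 124.093827*exp(4*d) - 32.640128*exp(3*d) + 41.364609*exp(2*d) + 5.483712*exp(d) - 4.826809)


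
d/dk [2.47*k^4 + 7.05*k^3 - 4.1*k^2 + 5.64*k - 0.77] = 9.88*k^3 + 21.15*k^2 - 8.2*k + 5.64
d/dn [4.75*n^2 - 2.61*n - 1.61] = 9.5*n - 2.61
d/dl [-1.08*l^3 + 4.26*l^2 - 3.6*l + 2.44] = -3.24*l^2 + 8.52*l - 3.6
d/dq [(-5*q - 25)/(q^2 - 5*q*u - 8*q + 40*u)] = 5*(-q^2 + 5*q*u + 8*q - 40*u - (q + 5)*(-2*q + 5*u + 8))/(q^2 - 5*q*u - 8*q + 40*u)^2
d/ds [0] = 0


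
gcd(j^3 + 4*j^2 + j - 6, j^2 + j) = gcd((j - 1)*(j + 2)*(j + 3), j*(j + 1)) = 1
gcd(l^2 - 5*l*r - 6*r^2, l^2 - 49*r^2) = 1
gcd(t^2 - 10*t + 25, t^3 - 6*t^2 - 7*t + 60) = t - 5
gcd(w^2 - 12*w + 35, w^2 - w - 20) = w - 5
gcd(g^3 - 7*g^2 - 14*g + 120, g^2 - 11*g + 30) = g^2 - 11*g + 30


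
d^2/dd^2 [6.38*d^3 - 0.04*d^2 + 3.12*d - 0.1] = 38.28*d - 0.08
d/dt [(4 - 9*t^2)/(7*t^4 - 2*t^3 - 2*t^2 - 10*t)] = 2*(63*t^5 - 9*t^4 - 56*t^3 + 57*t^2 + 8*t + 20)/(t^2*(49*t^6 - 28*t^5 - 24*t^4 - 132*t^3 + 44*t^2 + 40*t + 100))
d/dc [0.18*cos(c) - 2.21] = -0.18*sin(c)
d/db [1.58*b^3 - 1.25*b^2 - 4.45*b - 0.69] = 4.74*b^2 - 2.5*b - 4.45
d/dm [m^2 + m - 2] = 2*m + 1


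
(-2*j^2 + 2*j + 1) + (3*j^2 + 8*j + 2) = j^2 + 10*j + 3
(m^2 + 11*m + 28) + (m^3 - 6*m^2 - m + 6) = m^3 - 5*m^2 + 10*m + 34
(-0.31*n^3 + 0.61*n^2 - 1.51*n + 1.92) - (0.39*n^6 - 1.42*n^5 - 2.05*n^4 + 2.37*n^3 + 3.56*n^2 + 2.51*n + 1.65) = -0.39*n^6 + 1.42*n^5 + 2.05*n^4 - 2.68*n^3 - 2.95*n^2 - 4.02*n + 0.27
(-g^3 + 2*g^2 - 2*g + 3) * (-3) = 3*g^3 - 6*g^2 + 6*g - 9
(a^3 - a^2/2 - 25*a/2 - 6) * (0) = 0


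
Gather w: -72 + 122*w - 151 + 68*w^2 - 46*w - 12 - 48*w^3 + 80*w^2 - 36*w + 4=-48*w^3 + 148*w^2 + 40*w - 231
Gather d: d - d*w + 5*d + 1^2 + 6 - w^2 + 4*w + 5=d*(6 - w) - w^2 + 4*w + 12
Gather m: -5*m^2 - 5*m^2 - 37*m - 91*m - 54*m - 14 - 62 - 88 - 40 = -10*m^2 - 182*m - 204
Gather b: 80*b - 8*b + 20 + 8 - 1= 72*b + 27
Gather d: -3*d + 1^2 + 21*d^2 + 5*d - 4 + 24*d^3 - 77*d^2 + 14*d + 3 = 24*d^3 - 56*d^2 + 16*d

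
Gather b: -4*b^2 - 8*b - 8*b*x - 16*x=-4*b^2 + b*(-8*x - 8) - 16*x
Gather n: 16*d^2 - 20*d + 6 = 16*d^2 - 20*d + 6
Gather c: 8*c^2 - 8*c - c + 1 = 8*c^2 - 9*c + 1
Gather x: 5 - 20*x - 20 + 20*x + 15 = 0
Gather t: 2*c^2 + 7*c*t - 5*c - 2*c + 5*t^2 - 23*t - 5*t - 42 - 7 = 2*c^2 - 7*c + 5*t^2 + t*(7*c - 28) - 49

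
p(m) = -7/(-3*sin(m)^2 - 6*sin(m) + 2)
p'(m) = -7*(6*sin(m)*cos(m) + 6*cos(m))/(-3*sin(m)^2 - 6*sin(m) + 2)^2 = -42*(sin(m) + 1)*cos(m)/(3*sin(m)^2 + 6*sin(m) - 2)^2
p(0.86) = 1.64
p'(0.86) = -2.64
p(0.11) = -5.36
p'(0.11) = -27.20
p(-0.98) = -1.42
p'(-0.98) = -0.16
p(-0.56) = -1.61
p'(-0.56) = -0.89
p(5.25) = -1.42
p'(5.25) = -0.12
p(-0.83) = -1.46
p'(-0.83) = -0.32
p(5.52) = -1.48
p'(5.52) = -0.42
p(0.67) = 2.43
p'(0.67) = -6.42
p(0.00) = -3.50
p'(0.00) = -10.50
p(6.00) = -2.03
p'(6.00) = -2.45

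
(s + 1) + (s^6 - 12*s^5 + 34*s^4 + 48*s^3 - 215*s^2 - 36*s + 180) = s^6 - 12*s^5 + 34*s^4 + 48*s^3 - 215*s^2 - 35*s + 181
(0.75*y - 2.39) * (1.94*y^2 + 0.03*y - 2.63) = 1.455*y^3 - 4.6141*y^2 - 2.0442*y + 6.2857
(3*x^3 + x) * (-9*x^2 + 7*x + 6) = -27*x^5 + 21*x^4 + 9*x^3 + 7*x^2 + 6*x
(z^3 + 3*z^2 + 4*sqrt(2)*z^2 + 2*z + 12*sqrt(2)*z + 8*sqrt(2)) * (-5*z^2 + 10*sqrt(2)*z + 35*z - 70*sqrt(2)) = -5*z^5 - 10*sqrt(2)*z^4 + 20*z^4 + 40*sqrt(2)*z^3 + 175*z^3 - 250*z^2 + 190*sqrt(2)*z^2 - 1520*z + 140*sqrt(2)*z - 1120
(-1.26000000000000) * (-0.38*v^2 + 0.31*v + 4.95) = 0.4788*v^2 - 0.3906*v - 6.237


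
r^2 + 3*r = r*(r + 3)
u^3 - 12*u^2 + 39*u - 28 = (u - 7)*(u - 4)*(u - 1)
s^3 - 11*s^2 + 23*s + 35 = (s - 7)*(s - 5)*(s + 1)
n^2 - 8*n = n*(n - 8)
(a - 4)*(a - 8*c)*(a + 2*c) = a^3 - 6*a^2*c - 4*a^2 - 16*a*c^2 + 24*a*c + 64*c^2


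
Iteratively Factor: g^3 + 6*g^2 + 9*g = (g)*(g^2 + 6*g + 9) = g*(g + 3)*(g + 3)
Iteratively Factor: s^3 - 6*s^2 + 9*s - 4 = (s - 1)*(s^2 - 5*s + 4) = (s - 1)^2*(s - 4)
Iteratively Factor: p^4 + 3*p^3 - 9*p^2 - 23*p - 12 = (p + 1)*(p^3 + 2*p^2 - 11*p - 12) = (p + 1)^2*(p^2 + p - 12) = (p + 1)^2*(p + 4)*(p - 3)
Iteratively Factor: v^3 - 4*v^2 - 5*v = (v)*(v^2 - 4*v - 5) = v*(v + 1)*(v - 5)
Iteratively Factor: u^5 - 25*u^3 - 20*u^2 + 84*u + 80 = (u - 5)*(u^4 + 5*u^3 - 20*u - 16) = (u - 5)*(u + 1)*(u^3 + 4*u^2 - 4*u - 16) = (u - 5)*(u + 1)*(u + 2)*(u^2 + 2*u - 8) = (u - 5)*(u - 2)*(u + 1)*(u + 2)*(u + 4)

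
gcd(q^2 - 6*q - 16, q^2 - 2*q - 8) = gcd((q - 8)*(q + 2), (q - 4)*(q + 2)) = q + 2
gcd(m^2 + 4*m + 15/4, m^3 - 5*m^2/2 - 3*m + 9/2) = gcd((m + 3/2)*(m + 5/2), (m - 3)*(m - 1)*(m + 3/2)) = m + 3/2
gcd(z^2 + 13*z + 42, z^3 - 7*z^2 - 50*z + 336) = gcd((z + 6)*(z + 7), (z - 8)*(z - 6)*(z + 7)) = z + 7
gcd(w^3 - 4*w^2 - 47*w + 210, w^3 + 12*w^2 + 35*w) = w + 7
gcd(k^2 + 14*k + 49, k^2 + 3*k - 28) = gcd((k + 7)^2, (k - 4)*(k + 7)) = k + 7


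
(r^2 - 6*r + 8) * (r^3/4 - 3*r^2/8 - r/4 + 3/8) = r^5/4 - 15*r^4/8 + 4*r^3 - 9*r^2/8 - 17*r/4 + 3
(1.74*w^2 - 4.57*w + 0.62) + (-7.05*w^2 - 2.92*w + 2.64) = -5.31*w^2 - 7.49*w + 3.26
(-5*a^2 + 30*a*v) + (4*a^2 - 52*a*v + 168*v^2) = -a^2 - 22*a*v + 168*v^2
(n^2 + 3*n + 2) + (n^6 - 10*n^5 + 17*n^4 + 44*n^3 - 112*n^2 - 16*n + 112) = n^6 - 10*n^5 + 17*n^4 + 44*n^3 - 111*n^2 - 13*n + 114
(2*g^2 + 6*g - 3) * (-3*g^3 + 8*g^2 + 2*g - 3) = -6*g^5 - 2*g^4 + 61*g^3 - 18*g^2 - 24*g + 9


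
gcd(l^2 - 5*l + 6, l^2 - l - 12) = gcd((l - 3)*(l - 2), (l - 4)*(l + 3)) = 1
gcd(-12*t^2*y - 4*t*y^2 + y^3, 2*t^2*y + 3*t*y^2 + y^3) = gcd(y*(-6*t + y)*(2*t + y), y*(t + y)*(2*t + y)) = 2*t*y + y^2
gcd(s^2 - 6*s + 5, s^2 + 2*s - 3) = s - 1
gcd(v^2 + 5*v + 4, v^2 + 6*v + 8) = v + 4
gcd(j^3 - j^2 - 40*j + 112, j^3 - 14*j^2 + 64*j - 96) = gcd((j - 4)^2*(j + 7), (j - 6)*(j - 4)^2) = j^2 - 8*j + 16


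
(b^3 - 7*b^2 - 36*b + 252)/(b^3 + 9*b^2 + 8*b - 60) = (b^2 - 13*b + 42)/(b^2 + 3*b - 10)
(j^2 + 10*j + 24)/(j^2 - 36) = (j + 4)/(j - 6)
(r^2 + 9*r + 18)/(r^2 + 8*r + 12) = (r + 3)/(r + 2)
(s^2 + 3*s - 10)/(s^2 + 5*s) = (s - 2)/s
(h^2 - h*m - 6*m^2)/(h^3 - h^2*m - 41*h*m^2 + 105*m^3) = (h + 2*m)/(h^2 + 2*h*m - 35*m^2)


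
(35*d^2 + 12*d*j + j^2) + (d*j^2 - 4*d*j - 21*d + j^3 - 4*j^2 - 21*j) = 35*d^2 + d*j^2 + 8*d*j - 21*d + j^3 - 3*j^2 - 21*j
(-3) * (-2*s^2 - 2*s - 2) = 6*s^2 + 6*s + 6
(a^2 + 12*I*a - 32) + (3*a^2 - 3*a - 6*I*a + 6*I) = 4*a^2 - 3*a + 6*I*a - 32 + 6*I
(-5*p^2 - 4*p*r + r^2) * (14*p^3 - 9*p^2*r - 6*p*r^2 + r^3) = -70*p^5 - 11*p^4*r + 80*p^3*r^2 + 10*p^2*r^3 - 10*p*r^4 + r^5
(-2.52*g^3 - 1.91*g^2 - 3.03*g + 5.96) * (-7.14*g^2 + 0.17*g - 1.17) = 17.9928*g^5 + 13.209*g^4 + 24.2579*g^3 - 40.8348*g^2 + 4.5583*g - 6.9732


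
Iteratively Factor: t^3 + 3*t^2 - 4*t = (t + 4)*(t^2 - t) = (t - 1)*(t + 4)*(t)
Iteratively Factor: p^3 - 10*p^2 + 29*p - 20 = (p - 4)*(p^2 - 6*p + 5) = (p - 4)*(p - 1)*(p - 5)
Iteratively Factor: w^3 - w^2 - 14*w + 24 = (w - 2)*(w^2 + w - 12) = (w - 2)*(w + 4)*(w - 3)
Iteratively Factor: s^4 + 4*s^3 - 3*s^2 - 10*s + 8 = (s - 1)*(s^3 + 5*s^2 + 2*s - 8) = (s - 1)*(s + 2)*(s^2 + 3*s - 4) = (s - 1)*(s + 2)*(s + 4)*(s - 1)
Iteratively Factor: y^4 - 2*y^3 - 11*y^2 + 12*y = (y + 3)*(y^3 - 5*y^2 + 4*y) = y*(y + 3)*(y^2 - 5*y + 4) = y*(y - 4)*(y + 3)*(y - 1)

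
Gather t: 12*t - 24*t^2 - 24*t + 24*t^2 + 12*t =0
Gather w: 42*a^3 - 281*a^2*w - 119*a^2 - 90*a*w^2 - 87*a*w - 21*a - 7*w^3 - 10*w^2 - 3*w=42*a^3 - 119*a^2 - 21*a - 7*w^3 + w^2*(-90*a - 10) + w*(-281*a^2 - 87*a - 3)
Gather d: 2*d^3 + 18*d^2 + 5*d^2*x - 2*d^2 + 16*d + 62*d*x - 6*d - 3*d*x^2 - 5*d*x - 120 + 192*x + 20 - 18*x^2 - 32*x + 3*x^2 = 2*d^3 + d^2*(5*x + 16) + d*(-3*x^2 + 57*x + 10) - 15*x^2 + 160*x - 100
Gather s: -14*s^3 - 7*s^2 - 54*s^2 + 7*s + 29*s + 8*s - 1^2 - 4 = -14*s^3 - 61*s^2 + 44*s - 5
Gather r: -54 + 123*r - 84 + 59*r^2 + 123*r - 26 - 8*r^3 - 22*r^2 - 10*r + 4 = -8*r^3 + 37*r^2 + 236*r - 160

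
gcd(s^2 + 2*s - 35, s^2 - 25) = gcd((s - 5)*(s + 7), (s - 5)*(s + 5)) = s - 5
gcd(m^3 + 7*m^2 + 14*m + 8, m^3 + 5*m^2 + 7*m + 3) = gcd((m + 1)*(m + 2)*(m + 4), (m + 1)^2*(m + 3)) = m + 1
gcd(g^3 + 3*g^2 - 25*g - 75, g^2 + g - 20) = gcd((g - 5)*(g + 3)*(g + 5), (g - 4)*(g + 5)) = g + 5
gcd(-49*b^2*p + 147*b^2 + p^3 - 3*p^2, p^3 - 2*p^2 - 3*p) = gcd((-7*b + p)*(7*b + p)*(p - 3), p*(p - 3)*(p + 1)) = p - 3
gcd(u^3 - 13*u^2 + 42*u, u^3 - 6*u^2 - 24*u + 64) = 1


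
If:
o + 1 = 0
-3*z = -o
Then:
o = -1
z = -1/3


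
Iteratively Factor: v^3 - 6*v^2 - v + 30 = (v - 5)*(v^2 - v - 6) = (v - 5)*(v - 3)*(v + 2)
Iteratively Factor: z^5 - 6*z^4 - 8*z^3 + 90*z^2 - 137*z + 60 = (z - 1)*(z^4 - 5*z^3 - 13*z^2 + 77*z - 60) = (z - 1)*(z + 4)*(z^3 - 9*z^2 + 23*z - 15) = (z - 3)*(z - 1)*(z + 4)*(z^2 - 6*z + 5) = (z - 5)*(z - 3)*(z - 1)*(z + 4)*(z - 1)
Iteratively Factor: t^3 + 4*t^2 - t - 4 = (t - 1)*(t^2 + 5*t + 4) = (t - 1)*(t + 1)*(t + 4)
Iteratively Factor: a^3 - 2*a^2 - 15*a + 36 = (a - 3)*(a^2 + a - 12) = (a - 3)^2*(a + 4)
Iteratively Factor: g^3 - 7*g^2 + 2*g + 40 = (g + 2)*(g^2 - 9*g + 20) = (g - 4)*(g + 2)*(g - 5)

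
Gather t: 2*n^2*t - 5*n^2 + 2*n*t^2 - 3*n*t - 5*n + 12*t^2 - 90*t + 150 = -5*n^2 - 5*n + t^2*(2*n + 12) + t*(2*n^2 - 3*n - 90) + 150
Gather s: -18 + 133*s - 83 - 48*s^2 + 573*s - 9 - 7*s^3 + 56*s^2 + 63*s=-7*s^3 + 8*s^2 + 769*s - 110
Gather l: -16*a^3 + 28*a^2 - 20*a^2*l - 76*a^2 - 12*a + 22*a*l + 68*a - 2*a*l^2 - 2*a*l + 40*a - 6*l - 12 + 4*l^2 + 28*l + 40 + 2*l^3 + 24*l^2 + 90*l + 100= -16*a^3 - 48*a^2 + 96*a + 2*l^3 + l^2*(28 - 2*a) + l*(-20*a^2 + 20*a + 112) + 128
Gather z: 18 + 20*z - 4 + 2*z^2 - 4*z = 2*z^2 + 16*z + 14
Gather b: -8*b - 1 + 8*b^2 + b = 8*b^2 - 7*b - 1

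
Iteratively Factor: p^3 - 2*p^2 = (p)*(p^2 - 2*p) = p*(p - 2)*(p)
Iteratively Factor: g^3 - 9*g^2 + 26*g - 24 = (g - 3)*(g^2 - 6*g + 8) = (g - 4)*(g - 3)*(g - 2)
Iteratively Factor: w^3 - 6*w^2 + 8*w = (w)*(w^2 - 6*w + 8) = w*(w - 2)*(w - 4)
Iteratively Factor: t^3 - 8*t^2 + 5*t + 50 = (t + 2)*(t^2 - 10*t + 25) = (t - 5)*(t + 2)*(t - 5)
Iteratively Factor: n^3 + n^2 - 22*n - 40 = (n + 4)*(n^2 - 3*n - 10) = (n - 5)*(n + 4)*(n + 2)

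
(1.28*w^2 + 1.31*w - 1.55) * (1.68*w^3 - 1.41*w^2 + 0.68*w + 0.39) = 2.1504*w^5 + 0.396*w^4 - 3.5807*w^3 + 3.5755*w^2 - 0.5431*w - 0.6045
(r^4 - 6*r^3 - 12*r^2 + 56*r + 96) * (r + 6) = r^5 - 48*r^3 - 16*r^2 + 432*r + 576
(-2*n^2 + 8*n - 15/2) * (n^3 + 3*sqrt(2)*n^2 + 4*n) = -2*n^5 - 6*sqrt(2)*n^4 + 8*n^4 - 31*n^3/2 + 24*sqrt(2)*n^3 - 45*sqrt(2)*n^2/2 + 32*n^2 - 30*n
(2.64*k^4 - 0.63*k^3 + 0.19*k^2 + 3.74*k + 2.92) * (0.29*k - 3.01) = 0.7656*k^5 - 8.1291*k^4 + 1.9514*k^3 + 0.5127*k^2 - 10.4106*k - 8.7892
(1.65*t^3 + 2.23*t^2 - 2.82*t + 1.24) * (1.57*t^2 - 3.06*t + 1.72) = 2.5905*t^5 - 1.5479*t^4 - 8.4132*t^3 + 14.4116*t^2 - 8.6448*t + 2.1328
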